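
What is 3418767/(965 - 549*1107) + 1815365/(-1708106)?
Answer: -1735284992318/259110285617 ≈ -6.6971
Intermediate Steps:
3418767/(965 - 549*1107) + 1815365/(-1708106) = 3418767/(965 - 607743) + 1815365*(-1/1708106) = 3418767/(-606778) - 1815365/1708106 = 3418767*(-1/606778) - 1815365/1708106 = -3418767/606778 - 1815365/1708106 = -1735284992318/259110285617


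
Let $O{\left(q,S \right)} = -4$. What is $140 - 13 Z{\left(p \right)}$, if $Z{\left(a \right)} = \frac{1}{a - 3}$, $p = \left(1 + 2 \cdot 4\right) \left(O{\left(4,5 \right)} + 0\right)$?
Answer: $\frac{421}{3} \approx 140.33$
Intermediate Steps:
$p = -36$ ($p = \left(1 + 2 \cdot 4\right) \left(-4 + 0\right) = \left(1 + 8\right) \left(-4\right) = 9 \left(-4\right) = -36$)
$Z{\left(a \right)} = \frac{1}{-3 + a}$
$140 - 13 Z{\left(p \right)} = 140 - \frac{13}{-3 - 36} = 140 - \frac{13}{-39} = 140 - - \frac{1}{3} = 140 + \frac{1}{3} = \frac{421}{3}$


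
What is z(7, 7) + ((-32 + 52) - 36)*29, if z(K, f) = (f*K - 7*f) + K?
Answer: -457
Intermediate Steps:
z(K, f) = K - 7*f + K*f (z(K, f) = (K*f - 7*f) + K = (-7*f + K*f) + K = K - 7*f + K*f)
z(7, 7) + ((-32 + 52) - 36)*29 = (7 - 7*7 + 7*7) + ((-32 + 52) - 36)*29 = (7 - 49 + 49) + (20 - 36)*29 = 7 - 16*29 = 7 - 464 = -457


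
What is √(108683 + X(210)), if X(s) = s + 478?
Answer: √109371 ≈ 330.71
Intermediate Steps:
X(s) = 478 + s
√(108683 + X(210)) = √(108683 + (478 + 210)) = √(108683 + 688) = √109371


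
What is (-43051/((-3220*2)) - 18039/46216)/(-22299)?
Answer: -29273029/103701165015 ≈ -0.00028228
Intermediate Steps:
(-43051/((-3220*2)) - 18039/46216)/(-22299) = (-43051/(-6440) - 18039*1/46216)*(-1/22299) = (-43051*(-1/6440) - 18039/46216)*(-1/22299) = (43051/6440 - 18039/46216)*(-1/22299) = (29273029/4650485)*(-1/22299) = -29273029/103701165015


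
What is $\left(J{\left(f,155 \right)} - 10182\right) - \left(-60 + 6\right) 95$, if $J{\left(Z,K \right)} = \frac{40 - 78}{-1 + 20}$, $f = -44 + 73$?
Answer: $-5054$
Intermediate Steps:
$f = 29$
$J{\left(Z,K \right)} = -2$ ($J{\left(Z,K \right)} = - \frac{38}{19} = \left(-38\right) \frac{1}{19} = -2$)
$\left(J{\left(f,155 \right)} - 10182\right) - \left(-60 + 6\right) 95 = \left(-2 - 10182\right) - \left(-60 + 6\right) 95 = \left(-2 - 10182\right) - \left(-54\right) 95 = -10184 - -5130 = -10184 + 5130 = -5054$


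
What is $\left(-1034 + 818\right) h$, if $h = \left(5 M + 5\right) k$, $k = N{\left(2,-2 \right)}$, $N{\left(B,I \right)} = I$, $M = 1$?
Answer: $4320$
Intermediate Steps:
$k = -2$
$h = -20$ ($h = \left(5 \cdot 1 + 5\right) \left(-2\right) = \left(5 + 5\right) \left(-2\right) = 10 \left(-2\right) = -20$)
$\left(-1034 + 818\right) h = \left(-1034 + 818\right) \left(-20\right) = \left(-216\right) \left(-20\right) = 4320$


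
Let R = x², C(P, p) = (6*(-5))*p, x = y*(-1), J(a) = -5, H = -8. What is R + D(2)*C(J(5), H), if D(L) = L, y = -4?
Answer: 496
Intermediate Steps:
x = 4 (x = -4*(-1) = 4)
C(P, p) = -30*p
R = 16 (R = 4² = 16)
R + D(2)*C(J(5), H) = 16 + 2*(-30*(-8)) = 16 + 2*240 = 16 + 480 = 496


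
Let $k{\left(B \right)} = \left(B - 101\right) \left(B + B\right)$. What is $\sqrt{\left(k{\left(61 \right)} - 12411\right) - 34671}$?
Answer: $i \sqrt{51962} \approx 227.95 i$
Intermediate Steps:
$k{\left(B \right)} = 2 B \left(-101 + B\right)$ ($k{\left(B \right)} = \left(-101 + B\right) 2 B = 2 B \left(-101 + B\right)$)
$\sqrt{\left(k{\left(61 \right)} - 12411\right) - 34671} = \sqrt{\left(2 \cdot 61 \left(-101 + 61\right) - 12411\right) - 34671} = \sqrt{\left(2 \cdot 61 \left(-40\right) - 12411\right) - 34671} = \sqrt{\left(-4880 - 12411\right) - 34671} = \sqrt{-17291 - 34671} = \sqrt{-51962} = i \sqrt{51962}$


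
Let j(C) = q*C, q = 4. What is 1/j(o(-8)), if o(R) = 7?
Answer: 1/28 ≈ 0.035714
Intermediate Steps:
j(C) = 4*C
1/j(o(-8)) = 1/(4*7) = 1/28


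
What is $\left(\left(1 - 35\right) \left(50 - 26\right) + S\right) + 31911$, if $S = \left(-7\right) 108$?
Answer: $30339$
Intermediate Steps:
$S = -756$
$\left(\left(1 - 35\right) \left(50 - 26\right) + S\right) + 31911 = \left(\left(1 - 35\right) \left(50 - 26\right) - 756\right) + 31911 = \left(\left(-34\right) 24 - 756\right) + 31911 = \left(-816 - 756\right) + 31911 = -1572 + 31911 = 30339$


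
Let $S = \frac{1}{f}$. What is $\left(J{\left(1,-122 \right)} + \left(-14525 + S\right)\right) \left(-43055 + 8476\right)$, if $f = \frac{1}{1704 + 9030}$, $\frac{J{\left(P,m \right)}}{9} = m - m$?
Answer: $131088989$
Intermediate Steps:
$J{\left(P,m \right)} = 0$ ($J{\left(P,m \right)} = 9 \left(m - m\right) = 9 \cdot 0 = 0$)
$f = \frac{1}{10734} \approx 9.3162 \cdot 10^{-5}$
$S = 10734$ ($S = \frac{1}{\frac{1}{10734}} = 10734$)
$\left(J{\left(1,-122 \right)} + \left(-14525 + S\right)\right) \left(-43055 + 8476\right) = \left(0 + \left(-14525 + 10734\right)\right) \left(-43055 + 8476\right) = \left(0 - 3791\right) \left(-34579\right) = \left(-3791\right) \left(-34579\right) = 131088989$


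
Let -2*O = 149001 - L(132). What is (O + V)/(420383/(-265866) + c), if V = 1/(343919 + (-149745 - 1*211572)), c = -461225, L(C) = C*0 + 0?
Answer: 172302397400100/1066710231760867 ≈ 0.16153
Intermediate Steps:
L(C) = 0 (L(C) = 0 + 0 = 0)
O = -149001/2 (O = -(149001 - 1*0)/2 = -(149001 + 0)/2 = -½*149001 = -149001/2 ≈ -74501.)
V = -1/17398 (V = 1/(343919 + (-149745 - 211572)) = 1/(343919 - 361317) = 1/(-17398) = -1/17398 ≈ -5.7478e-5)
(O + V)/(420383/(-265866) + c) = (-149001/2 - 1/17398)/(420383/(-265866) - 461225) = -648079850/(8699*(420383*(-1/265866) - 461225)) = -648079850/(8699*(-420383/265866 - 461225)) = -648079850/(8699*(-122624466233/265866)) = -648079850/8699*(-265866/122624466233) = 172302397400100/1066710231760867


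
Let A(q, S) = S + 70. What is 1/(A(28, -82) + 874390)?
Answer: 1/874378 ≈ 1.1437e-6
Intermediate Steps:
A(q, S) = 70 + S
1/(A(28, -82) + 874390) = 1/((70 - 82) + 874390) = 1/(-12 + 874390) = 1/874378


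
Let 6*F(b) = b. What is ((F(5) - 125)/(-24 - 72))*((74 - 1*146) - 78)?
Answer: -18625/96 ≈ -194.01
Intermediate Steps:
F(b) = b/6
((F(5) - 125)/(-24 - 72))*((74 - 1*146) - 78) = (((⅙)*5 - 125)/(-24 - 72))*((74 - 1*146) - 78) = ((⅚ - 125)/(-96))*((74 - 146) - 78) = (-745/6*(-1/96))*(-72 - 78) = (745/576)*(-150) = -18625/96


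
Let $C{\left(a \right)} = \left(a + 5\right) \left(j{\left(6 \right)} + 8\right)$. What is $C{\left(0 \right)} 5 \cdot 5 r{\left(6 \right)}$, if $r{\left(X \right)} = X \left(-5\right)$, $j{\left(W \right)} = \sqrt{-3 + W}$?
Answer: $-30000 - 3750 \sqrt{3} \approx -36495.0$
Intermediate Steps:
$C{\left(a \right)} = \left(5 + a\right) \left(8 + \sqrt{3}\right)$ ($C{\left(a \right)} = \left(a + 5\right) \left(\sqrt{-3 + 6} + 8\right) = \left(5 + a\right) \left(\sqrt{3} + 8\right) = \left(5 + a\right) \left(8 + \sqrt{3}\right)$)
$r{\left(X \right)} = - 5 X$
$C{\left(0 \right)} 5 \cdot 5 r{\left(6 \right)} = \left(40 + 5 \sqrt{3} + 8 \cdot 0 + 0 \sqrt{3}\right) 5 \cdot 5 \left(\left(-5\right) 6\right) = \left(40 + 5 \sqrt{3} + 0 + 0\right) 25 \left(-30\right) = \left(40 + 5 \sqrt{3}\right) \left(-750\right) = -30000 - 3750 \sqrt{3}$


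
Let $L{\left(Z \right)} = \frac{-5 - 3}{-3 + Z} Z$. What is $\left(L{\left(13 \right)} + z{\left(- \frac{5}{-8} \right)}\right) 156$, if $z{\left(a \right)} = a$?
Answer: $- \frac{15249}{10} \approx -1524.9$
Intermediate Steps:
$L{\left(Z \right)} = - \frac{8 Z}{-3 + Z}$ ($L{\left(Z \right)} = - \frac{8}{-3 + Z} Z = - \frac{8 Z}{-3 + Z}$)
$\left(L{\left(13 \right)} + z{\left(- \frac{5}{-8} \right)}\right) 156 = \left(\left(-8\right) 13 \frac{1}{-3 + 13} - \frac{5}{-8}\right) 156 = \left(\left(-8\right) 13 \cdot \frac{1}{10} - - \frac{5}{8}\right) 156 = \left(\left(-8\right) 13 \cdot \frac{1}{10} + \frac{5}{8}\right) 156 = \left(- \frac{52}{5} + \frac{5}{8}\right) 156 = \left(- \frac{391}{40}\right) 156 = - \frac{15249}{10}$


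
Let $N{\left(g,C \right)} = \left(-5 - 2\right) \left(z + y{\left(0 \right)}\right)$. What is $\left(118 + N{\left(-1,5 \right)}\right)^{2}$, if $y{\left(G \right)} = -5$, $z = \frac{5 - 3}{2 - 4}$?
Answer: $25600$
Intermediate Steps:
$z = -1$ ($z = \frac{2}{-2} = 2 \left(- \frac{1}{2}\right) = -1$)
$N{\left(g,C \right)} = 42$ ($N{\left(g,C \right)} = \left(-5 - 2\right) \left(-1 - 5\right) = \left(-7\right) \left(-6\right) = 42$)
$\left(118 + N{\left(-1,5 \right)}\right)^{2} = \left(118 + 42\right)^{2} = 160^{2} = 25600$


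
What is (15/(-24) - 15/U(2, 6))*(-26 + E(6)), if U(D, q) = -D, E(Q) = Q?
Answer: -275/2 ≈ -137.50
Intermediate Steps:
(15/(-24) - 15/U(2, 6))*(-26 + E(6)) = (15/(-24) - 15/((-1*2)))*(-26 + 6) = (15*(-1/24) - 15/(-2))*(-20) = (-5/8 - 15*(-½))*(-20) = (-5/8 + 15/2)*(-20) = (55/8)*(-20) = -275/2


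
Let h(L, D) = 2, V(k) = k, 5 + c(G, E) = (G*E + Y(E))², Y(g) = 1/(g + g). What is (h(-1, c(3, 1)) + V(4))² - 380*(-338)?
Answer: 128476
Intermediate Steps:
Y(g) = 1/(2*g)
c(G, E) = -5 + (1/(2*E) + E*G)² (c(G, E) = -5 + (G*E + 1/(2*E))² = -5 + (E*G + 1/(2*E))² = -5 + (1/(2*E) + E*G)²)
(h(-1, c(3, 1)) + V(4))² - 380*(-338) = (2 + 4)² - 380*(-338) = 6² + 128440 = 36 + 128440 = 128476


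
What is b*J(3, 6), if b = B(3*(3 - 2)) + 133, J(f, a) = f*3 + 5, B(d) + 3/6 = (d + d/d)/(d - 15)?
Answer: 5551/3 ≈ 1850.3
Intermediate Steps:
B(d) = -½ + (1 + d)/(-15 + d) (B(d) = -½ + (d + d/d)/(d - 15) = -½ + (d + 1)/(-15 + d) = -½ + (1 + d)/(-15 + d))
J(f, a) = 5 + 3*f (J(f, a) = 3*f + 5 = 5 + 3*f)
b = 793/6 (b = (17 + 3*(3 - 2))/(2*(-15 + 3*(3 - 2))) + 133 = (17 + 3*1)/(2*(-15 + 3*1)) + 133 = (17 + 3)/(2*(-15 + 3)) + 133 = (½)*20/(-12) + 133 = (½)*(-1/12)*20 + 133 = -⅚ + 133 = 793/6 ≈ 132.17)
b*J(3, 6) = 793*(5 + 3*3)/6 = 793*(5 + 9)/6 = (793/6)*14 = 5551/3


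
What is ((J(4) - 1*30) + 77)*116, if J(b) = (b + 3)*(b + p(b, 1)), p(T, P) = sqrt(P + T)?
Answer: 8700 + 812*sqrt(5) ≈ 10516.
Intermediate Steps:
J(b) = (3 + b)*(b + sqrt(1 + b)) (J(b) = (b + 3)*(b + sqrt(1 + b)) = (3 + b)*(b + sqrt(1 + b)))
((J(4) - 1*30) + 77)*116 = (((4**2 + 3*4 + 3*sqrt(1 + 4) + 4*sqrt(1 + 4)) - 1*30) + 77)*116 = (((16 + 12 + 3*sqrt(5) + 4*sqrt(5)) - 30) + 77)*116 = (((28 + 7*sqrt(5)) - 30) + 77)*116 = ((-2 + 7*sqrt(5)) + 77)*116 = (75 + 7*sqrt(5))*116 = 8700 + 812*sqrt(5)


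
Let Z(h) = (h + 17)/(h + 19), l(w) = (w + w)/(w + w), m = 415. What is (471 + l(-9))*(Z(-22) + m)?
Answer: 590000/3 ≈ 1.9667e+5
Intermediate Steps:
l(w) = 1 (l(w) = (2*w)/((2*w)) = (2*w)*(1/(2*w)) = 1)
Z(h) = (17 + h)/(19 + h)
(471 + l(-9))*(Z(-22) + m) = (471 + 1)*((17 - 22)/(19 - 22) + 415) = 472*(-5/(-3) + 415) = 472*(-1/3*(-5) + 415) = 472*(5/3 + 415) = 472*(1250/3) = 590000/3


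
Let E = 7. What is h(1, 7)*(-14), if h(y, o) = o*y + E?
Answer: -196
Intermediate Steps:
h(y, o) = 7 + o*y (h(y, o) = o*y + 7 = 7 + o*y)
h(1, 7)*(-14) = (7 + 7*1)*(-14) = (7 + 7)*(-14) = 14*(-14) = -196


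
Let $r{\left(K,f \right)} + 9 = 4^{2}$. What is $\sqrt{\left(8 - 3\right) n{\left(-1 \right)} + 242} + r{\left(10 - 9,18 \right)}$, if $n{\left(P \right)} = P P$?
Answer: $7 + \sqrt{247} \approx 22.716$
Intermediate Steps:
$n{\left(P \right)} = P^{2}$
$r{\left(K,f \right)} = 7$ ($r{\left(K,f \right)} = -9 + 4^{2} = -9 + 16 = 7$)
$\sqrt{\left(8 - 3\right) n{\left(-1 \right)} + 242} + r{\left(10 - 9,18 \right)} = \sqrt{\left(8 - 3\right) \left(-1\right)^{2} + 242} + 7 = \sqrt{5 \cdot 1 + 242} + 7 = \sqrt{5 + 242} + 7 = \sqrt{247} + 7 = 7 + \sqrt{247}$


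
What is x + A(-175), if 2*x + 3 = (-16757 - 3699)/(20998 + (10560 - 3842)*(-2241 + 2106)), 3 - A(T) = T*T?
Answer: -13565164187/442966 ≈ -30624.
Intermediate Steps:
A(T) = 3 - T**2 (A(T) = 3 - T*T = 3 - T**2)
x = -659335/442966 (x = -3/2 + ((-16757 - 3699)/(20998 + (10560 - 3842)*(-2241 + 2106)))/2 = -3/2 + (-20456/(20998 + 6718*(-135)))/2 = -3/2 + (-20456/(20998 - 906930))/2 = -3/2 + (-20456/(-885932))/2 = -3/2 + (-20456*(-1/885932))/2 = -3/2 + (1/2)*(5114/221483) = -3/2 + 2557/221483 = -659335/442966 ≈ -1.4885)
x + A(-175) = -659335/442966 + (3 - 1*(-175)**2) = -659335/442966 + (3 - 1*30625) = -659335/442966 + (3 - 30625) = -659335/442966 - 30622 = -13565164187/442966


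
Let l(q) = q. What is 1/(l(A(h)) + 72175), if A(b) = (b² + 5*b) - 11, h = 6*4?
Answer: 1/72860 ≈ 1.3725e-5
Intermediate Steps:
h = 24
A(b) = -11 + b² + 5*b
1/(l(A(h)) + 72175) = 1/((-11 + 24² + 5*24) + 72175) = 1/((-11 + 576 + 120) + 72175) = 1/(685 + 72175) = 1/72860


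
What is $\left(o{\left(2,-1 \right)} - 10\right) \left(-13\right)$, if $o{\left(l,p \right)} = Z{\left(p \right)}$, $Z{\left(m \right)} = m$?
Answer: $143$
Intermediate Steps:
$o{\left(l,p \right)} = p$
$\left(o{\left(2,-1 \right)} - 10\right) \left(-13\right) = \left(-1 - 10\right) \left(-13\right) = \left(-11\right) \left(-13\right) = 143$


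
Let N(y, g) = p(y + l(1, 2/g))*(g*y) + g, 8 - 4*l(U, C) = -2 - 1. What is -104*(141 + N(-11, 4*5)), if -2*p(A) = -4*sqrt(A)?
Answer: -16744 + 22880*I*sqrt(33) ≈ -16744.0 + 1.3144e+5*I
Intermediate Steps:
l(U, C) = 11/4 (l(U, C) = 2 - (-2 - 1)/4 = 2 - 1/4*(-3) = 2 + 3/4 = 11/4)
p(A) = 2*sqrt(A) (p(A) = -(-2)*sqrt(A) = 2*sqrt(A))
N(y, g) = g + 2*g*y*sqrt(11/4 + y) (N(y, g) = (2*sqrt(y + 11/4))*(g*y) + g = (2*sqrt(11/4 + y))*(g*y) + g = 2*g*y*sqrt(11/4 + y) + g = g + 2*g*y*sqrt(11/4 + y))
-104*(141 + N(-11, 4*5)) = -104*(141 + (4*5)*(1 - 11*sqrt(11 + 4*(-11)))) = -104*(141 + 20*(1 - 11*sqrt(11 - 44))) = -104*(141 + 20*(1 - 11*I*sqrt(33))) = -104*(141 + (20 - 220*I*sqrt(33))) = -104*(161 - 220*I*sqrt(33)) = -16744 + 22880*I*sqrt(33)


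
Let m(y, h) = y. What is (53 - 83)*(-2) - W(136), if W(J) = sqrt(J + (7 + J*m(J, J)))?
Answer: 60 - 3*sqrt(2071) ≈ -76.525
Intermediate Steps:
W(J) = sqrt(7 + J + J**2) (W(J) = sqrt(J + (7 + J*J)) = sqrt(J + (7 + J**2)) = sqrt(7 + J + J**2))
(53 - 83)*(-2) - W(136) = (53 - 83)*(-2) - sqrt(7 + 136 + 136**2) = -30*(-2) - sqrt(7 + 136 + 18496) = 60 - sqrt(18639) = 60 - 3*sqrt(2071)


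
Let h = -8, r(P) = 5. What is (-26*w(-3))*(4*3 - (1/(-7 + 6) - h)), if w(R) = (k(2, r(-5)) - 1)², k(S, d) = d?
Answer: -2080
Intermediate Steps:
w(R) = 16 (w(R) = (5 - 1)² = 4² = 16)
(-26*w(-3))*(4*3 - (1/(-7 + 6) - h)) = (-26*16)*(4*3 - (1/(-7 + 6) - 1*(-8))) = -416*(12 - (1/(-1) + 8)) = -416*(12 - (-1 + 8)) = -416*(12 - 1*7) = -416*(12 - 7) = -416*5 = -2080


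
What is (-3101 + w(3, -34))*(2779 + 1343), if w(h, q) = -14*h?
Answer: -12955446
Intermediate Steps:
(-3101 + w(3, -34))*(2779 + 1343) = (-3101 - 14*3)*(2779 + 1343) = (-3101 - 42)*4122 = -3143*4122 = -12955446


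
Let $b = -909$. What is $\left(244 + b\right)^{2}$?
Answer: $442225$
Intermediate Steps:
$\left(244 + b\right)^{2} = \left(244 - 909\right)^{2} = \left(-665\right)^{2} = 442225$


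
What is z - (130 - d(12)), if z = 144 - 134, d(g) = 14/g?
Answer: -713/6 ≈ -118.83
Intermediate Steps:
z = 10
z - (130 - d(12)) = 10 - (130 - 14/12) = 10 - (130 - 1*7/6) = 10 - (130 - 7/6) = 10 - 1*773/6 = 10 - 773/6 = -713/6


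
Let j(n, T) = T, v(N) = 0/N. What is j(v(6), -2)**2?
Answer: 4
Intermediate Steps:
v(N) = 0
j(v(6), -2)**2 = (-2)**2 = 4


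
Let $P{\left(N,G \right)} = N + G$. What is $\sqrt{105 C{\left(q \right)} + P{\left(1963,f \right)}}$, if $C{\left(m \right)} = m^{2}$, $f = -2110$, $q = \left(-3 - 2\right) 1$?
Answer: $\sqrt{2478} \approx 49.78$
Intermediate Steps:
$q = -5$ ($q = \left(-5\right) 1 = -5$)
$P{\left(N,G \right)} = G + N$
$\sqrt{105 C{\left(q \right)} + P{\left(1963,f \right)}} = \sqrt{105 \left(-5\right)^{2} + \left(-2110 + 1963\right)} = \sqrt{105 \cdot 25 - 147} = \sqrt{2625 - 147} = \sqrt{2478}$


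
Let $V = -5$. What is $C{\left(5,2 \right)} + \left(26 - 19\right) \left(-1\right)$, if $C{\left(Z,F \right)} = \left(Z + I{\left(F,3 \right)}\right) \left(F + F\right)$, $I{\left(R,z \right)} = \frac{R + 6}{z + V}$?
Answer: $-3$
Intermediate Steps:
$I{\left(R,z \right)} = \frac{6 + R}{-5 + z}$ ($I{\left(R,z \right)} = \frac{R + 6}{z - 5} = \frac{6 + R}{-5 + z}$)
$C{\left(Z,F \right)} = 2 F \left(-3 + Z - \frac{F}{2}\right)$ ($C{\left(Z,F \right)} = \left(Z + \frac{6 + F}{-5 + 3}\right) \left(F + F\right) = \left(Z + \frac{6 + F}{-2}\right) 2 F = \left(Z - \frac{6 + F}{2}\right) 2 F = \left(Z - \left(3 + \frac{F}{2}\right)\right) 2 F = \left(-3 + Z - \frac{F}{2}\right) 2 F = 2 F \left(-3 + Z - \frac{F}{2}\right)$)
$C{\left(5,2 \right)} + \left(26 - 19\right) \left(-1\right) = 2 \left(-6 - 2 + 2 \cdot 5\right) + \left(26 - 19\right) \left(-1\right) = 2 \left(-6 - 2 + 10\right) + 7 \left(-1\right) = 2 \cdot 2 - 7 = 4 - 7 = -3$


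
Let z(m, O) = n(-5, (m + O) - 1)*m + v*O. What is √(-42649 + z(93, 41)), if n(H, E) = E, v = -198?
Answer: I*√38398 ≈ 195.95*I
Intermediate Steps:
z(m, O) = -198*O + m*(-1 + O + m) (z(m, O) = ((m + O) - 1)*m - 198*O = ((O + m) - 1)*m - 198*O = (-1 + O + m)*m - 198*O = m*(-1 + O + m) - 198*O = -198*O + m*(-1 + O + m))
√(-42649 + z(93, 41)) = √(-42649 + (-198*41 + 93*(-1 + 41 + 93))) = √(-42649 + (-8118 + 93*133)) = √(-42649 + (-8118 + 12369)) = √(-42649 + 4251) = √(-38398) = I*√38398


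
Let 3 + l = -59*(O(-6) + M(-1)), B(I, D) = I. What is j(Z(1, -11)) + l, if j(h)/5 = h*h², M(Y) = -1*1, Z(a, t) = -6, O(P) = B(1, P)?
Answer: -1083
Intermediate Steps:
O(P) = 1
M(Y) = -1
j(h) = 5*h³ (j(h) = 5*(h*h²) = 5*h³)
l = -3 (l = -3 - 59*(1 - 1) = -3 - 59*0 = -3 + 0 = -3)
j(Z(1, -11)) + l = 5*(-6)³ - 3 = 5*(-216) - 3 = -1080 - 3 = -1083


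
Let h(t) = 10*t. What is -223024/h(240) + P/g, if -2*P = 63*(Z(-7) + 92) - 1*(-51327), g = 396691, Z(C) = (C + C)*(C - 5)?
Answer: -2767276937/29751825 ≈ -93.012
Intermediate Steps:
Z(C) = 2*C*(-5 + C) (Z(C) = (2*C)*(-5 + C) = 2*C*(-5 + C))
P = -67707/2 (P = -(63*(2*(-7)*(-5 - 7) + 92) - 1*(-51327))/2 = -(63*(2*(-7)*(-12) + 92) + 51327)/2 = -(63*(168 + 92) + 51327)/2 = -(63*260 + 51327)/2 = -(16380 + 51327)/2 = -1/2*67707 = -67707/2 ≈ -33854.)
-223024/h(240) + P/g = -223024/(10*240) - 67707/2/396691 = -223024/2400 - 67707/2*1/396691 = -223024*1/2400 - 67707/793382 = -13939/150 - 67707/793382 = -2767276937/29751825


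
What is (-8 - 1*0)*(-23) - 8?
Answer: 176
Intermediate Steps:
(-8 - 1*0)*(-23) - 8 = (-8 + 0)*(-23) - 8 = -8*(-23) - 8 = 184 - 8 = 176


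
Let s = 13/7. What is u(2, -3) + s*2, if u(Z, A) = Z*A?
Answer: -16/7 ≈ -2.2857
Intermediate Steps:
s = 13/7 (s = 13*(⅐) = 13/7 ≈ 1.8571)
u(Z, A) = A*Z
u(2, -3) + s*2 = -3*2 + (13/7)*2 = -6 + 26/7 = -16/7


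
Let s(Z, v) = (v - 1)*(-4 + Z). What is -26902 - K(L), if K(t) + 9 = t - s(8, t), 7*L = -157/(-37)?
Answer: -6965852/259 ≈ -26895.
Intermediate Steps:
s(Z, v) = (-1 + v)*(-4 + Z)
L = 157/259 (L = (-157/(-37))/7 = (-157*(-1/37))/7 = (⅐)*(157/37) = 157/259 ≈ 0.60618)
K(t) = -5 - 3*t (K(t) = -9 + (t - (4 - 1*8 - 4*t + 8*t)) = -9 + (t - (4 - 8 - 4*t + 8*t)) = -9 + (t - (-4 + 4*t)) = -9 + (t + (4 - 4*t)) = -9 + (4 - 3*t) = -5 - 3*t)
-26902 - K(L) = -26902 - (-5 - 3*157/259) = -26902 - (-5 - 471/259) = -26902 - 1*(-1766/259) = -26902 + 1766/259 = -6965852/259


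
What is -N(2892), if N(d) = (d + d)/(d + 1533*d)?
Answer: -1/767 ≈ -0.0013038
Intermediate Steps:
N(d) = 1/767 (N(d) = (2*d)/((1534*d)) = (2*d)*(1/(1534*d)) = 1/767)
-N(2892) = -1*1/767 = -1/767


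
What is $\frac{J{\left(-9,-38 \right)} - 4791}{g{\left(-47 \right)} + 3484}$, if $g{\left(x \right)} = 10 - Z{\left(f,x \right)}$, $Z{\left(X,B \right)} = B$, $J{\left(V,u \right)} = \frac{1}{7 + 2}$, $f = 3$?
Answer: $- \frac{43118}{31869} \approx -1.353$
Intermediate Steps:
$J{\left(V,u \right)} = \frac{1}{9}$
$g{\left(x \right)} = 10 - x$
$\frac{J{\left(-9,-38 \right)} - 4791}{g{\left(-47 \right)} + 3484} = \frac{\frac{1}{9} - 4791}{\left(10 - -47\right) + 3484} = - \frac{43118}{9 \left(\left(10 + 47\right) + 3484\right)} = - \frac{43118}{9 \left(57 + 3484\right)} = - \frac{43118}{9 \cdot 3541} = \left(- \frac{43118}{9}\right) \frac{1}{3541} = - \frac{43118}{31869}$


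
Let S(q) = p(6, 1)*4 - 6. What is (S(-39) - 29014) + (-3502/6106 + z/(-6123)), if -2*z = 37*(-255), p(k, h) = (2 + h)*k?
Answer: -360776741275/12462346 ≈ -28949.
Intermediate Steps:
p(k, h) = k*(2 + h)
z = 9435/2 (z = -37*(-255)/2 = -1/2*(-9435) = 9435/2 ≈ 4717.5)
S(q) = 66 (S(q) = (6*(2 + 1))*4 - 6 = (6*3)*4 - 6 = 18*4 - 6 = 72 - 6 = 66)
(S(-39) - 29014) + (-3502/6106 + z/(-6123)) = (66 - 29014) + (-3502/6106 + (9435/2)/(-6123)) = -28948 + (-3502*1/6106 + (9435/2)*(-1/6123)) = -28948 + (-1751/3053 - 3145/4082) = -28948 - 16749267/12462346 = -360776741275/12462346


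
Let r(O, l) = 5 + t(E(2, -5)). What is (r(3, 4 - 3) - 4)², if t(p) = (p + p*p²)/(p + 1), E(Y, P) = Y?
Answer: 169/9 ≈ 18.778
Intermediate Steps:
t(p) = (p + p³)/(1 + p)
r(O, l) = 25/3 (r(O, l) = 5 + (2 + 2³)/(1 + 2) = 5 + (2 + 8)/3 = 5 + (⅓)*10 = 5 + 10/3 = 25/3)
(r(3, 4 - 3) - 4)² = (25/3 - 4)² = (13/3)² = 169/9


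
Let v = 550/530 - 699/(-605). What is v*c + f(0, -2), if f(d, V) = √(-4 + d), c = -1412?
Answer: -99294664/32065 + 2*I ≈ -3096.7 + 2.0*I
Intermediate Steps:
v = 70322/32065 (v = 550*(1/530) - 699*(-1/605) = 55/53 + 699/605 = 70322/32065 ≈ 2.1931)
v*c + f(0, -2) = (70322/32065)*(-1412) + √(-4 + 0) = -99294664/32065 + √(-4) = -99294664/32065 + 2*I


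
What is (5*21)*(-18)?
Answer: -1890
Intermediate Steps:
(5*21)*(-18) = 105*(-18) = -1890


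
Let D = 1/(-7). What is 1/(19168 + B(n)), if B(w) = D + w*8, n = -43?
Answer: 7/131767 ≈ 5.3124e-5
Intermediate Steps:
D = -⅐ ≈ -0.14286
B(w) = -⅐ + 8*w (B(w) = -⅐ + w*8 = -⅐ + 8*w)
1/(19168 + B(n)) = 1/(19168 + (-⅐ + 8*(-43))) = 1/(19168 + (-⅐ - 344)) = 1/(19168 - 2409/7) = 1/(131767/7) = 7/131767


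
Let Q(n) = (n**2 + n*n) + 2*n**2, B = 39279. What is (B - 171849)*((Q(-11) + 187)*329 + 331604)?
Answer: -73226762910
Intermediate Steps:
Q(n) = 4*n**2 (Q(n) = (n**2 + n**2) + 2*n**2 = 2*n**2 + 2*n**2 = 4*n**2)
(B - 171849)*((Q(-11) + 187)*329 + 331604) = (39279 - 171849)*((4*(-11)**2 + 187)*329 + 331604) = -132570*((4*121 + 187)*329 + 331604) = -132570*((484 + 187)*329 + 331604) = -132570*(671*329 + 331604) = -132570*(220759 + 331604) = -132570*552363 = -73226762910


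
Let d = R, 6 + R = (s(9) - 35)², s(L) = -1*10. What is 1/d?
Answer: 1/2019 ≈ 0.00049530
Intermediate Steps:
s(L) = -10
R = 2019 (R = -6 + (-10 - 35)² = -6 + (-45)² = -6 + 2025 = 2019)
d = 2019
1/d = 1/2019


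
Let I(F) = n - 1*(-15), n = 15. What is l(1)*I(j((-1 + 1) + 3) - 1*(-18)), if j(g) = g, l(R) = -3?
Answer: -90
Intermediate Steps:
I(F) = 30 (I(F) = 15 - 1*(-15) = 15 + 15 = 30)
l(1)*I(j((-1 + 1) + 3) - 1*(-18)) = -3*30 = -90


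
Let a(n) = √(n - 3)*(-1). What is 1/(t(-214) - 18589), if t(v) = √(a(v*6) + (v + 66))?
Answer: -1/(18589 - √(-148 - 3*I*√143)) ≈ -5.3799e-5 + 3.5466e-8*I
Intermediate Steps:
a(n) = -√(-3 + n) (a(n) = √(-3 + n)*(-1) = -√(-3 + n))
t(v) = √(66 + v - √(-3 + 6*v)) (t(v) = √(-√(-3 + v*6) + (v + 66)) = √(-√(-3 + 6*v) + (66 + v)) = √(66 + v - √(-3 + 6*v)))
1/(t(-214) - 18589) = 1/(√(66 - 214 - √3*√(-1 + 2*(-214))) - 18589) = 1/(√(66 - 214 - √3*√(-1 - 428)) - 18589) = 1/(√(66 - 214 - √3*√(-429)) - 18589) = 1/(√(66 - 214 - √3*I*√429) - 18589) = 1/(√(66 - 214 - 3*I*√143) - 18589) = 1/(√(-148 - 3*I*√143) - 18589) = 1/(-18589 + √(-148 - 3*I*√143))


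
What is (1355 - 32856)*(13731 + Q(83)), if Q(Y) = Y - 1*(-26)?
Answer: -435973840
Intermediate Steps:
Q(Y) = 26 + Y (Q(Y) = Y + 26 = 26 + Y)
(1355 - 32856)*(13731 + Q(83)) = (1355 - 32856)*(13731 + (26 + 83)) = -31501*(13731 + 109) = -31501*13840 = -435973840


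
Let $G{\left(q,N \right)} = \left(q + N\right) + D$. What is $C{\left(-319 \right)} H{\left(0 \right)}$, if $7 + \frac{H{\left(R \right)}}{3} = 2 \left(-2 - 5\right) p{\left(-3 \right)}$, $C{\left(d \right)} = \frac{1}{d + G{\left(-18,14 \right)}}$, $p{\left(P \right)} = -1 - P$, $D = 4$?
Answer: $\frac{105}{319} \approx 0.32915$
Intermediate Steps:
$G{\left(q,N \right)} = 4 + N + q$ ($G{\left(q,N \right)} = \left(q + N\right) + 4 = \left(N + q\right) + 4 = 4 + N + q$)
$C{\left(d \right)} = \frac{1}{d}$ ($C{\left(d \right)} = \frac{1}{d + \left(4 + 14 - 18\right)} = \frac{1}{d + 0} = \frac{1}{d}$)
$H{\left(R \right)} = -105$ ($H{\left(R \right)} = -21 + 3 \cdot 2 \left(-2 - 5\right) \left(-1 - -3\right) = -21 + 3 \cdot 2 \left(-7\right) \left(-1 + 3\right) = -21 + 3 \left(\left(-14\right) 2\right) = -21 + 3 \left(-28\right) = -21 - 84 = -105$)
$C{\left(-319 \right)} H{\left(0 \right)} = \frac{1}{-319} \left(-105\right) = \left(- \frac{1}{319}\right) \left(-105\right) = \frac{105}{319}$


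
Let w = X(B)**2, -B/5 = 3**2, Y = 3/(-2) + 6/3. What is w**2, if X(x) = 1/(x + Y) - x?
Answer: 256768864432081/62742241 ≈ 4.0924e+6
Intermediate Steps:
Y = 1/2 (Y = 3*(-1/2) + 6*(1/3) = -3/2 + 2 = 1/2 ≈ 0.50000)
B = -45 (B = -5*3**2 = -5*9 = -45)
X(x) = 1/(1/2 + x) - x (X(x) = 1/(x + 1/2) - x = 1/(1/2 + x) - x)
w = 16024009/7921 (w = ((2 - 1*(-45) - 2*(-45)**2)/(1 + 2*(-45)))**2 = ((2 + 45 - 2*2025)/(1 - 90))**2 = ((2 + 45 - 4050)/(-89))**2 = (-1/89*(-4003))**2 = (4003/89)**2 = 16024009/7921 ≈ 2023.0)
w**2 = (16024009/7921)**2 = 256768864432081/62742241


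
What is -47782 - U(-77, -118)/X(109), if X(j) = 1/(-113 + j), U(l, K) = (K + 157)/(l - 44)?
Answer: -5781778/121 ≈ -47783.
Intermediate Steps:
U(l, K) = (157 + K)/(-44 + l)
-47782 - U(-77, -118)/X(109) = -47782 - (157 - 118)/(-44 - 77)/(1/(-113 + 109)) = -47782 - 39/(-121)/(1/(-4)) = -47782 - (-1/121*39)/(-¼) = -47782 - (-39)*(-4)/121 = -47782 - 1*156/121 = -47782 - 156/121 = -5781778/121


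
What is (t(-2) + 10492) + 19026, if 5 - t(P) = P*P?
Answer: 29519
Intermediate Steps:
t(P) = 5 - P² (t(P) = 5 - P*P = 5 - P²)
(t(-2) + 10492) + 19026 = ((5 - 1*(-2)²) + 10492) + 19026 = ((5 - 1*4) + 10492) + 19026 = ((5 - 4) + 10492) + 19026 = (1 + 10492) + 19026 = 10493 + 19026 = 29519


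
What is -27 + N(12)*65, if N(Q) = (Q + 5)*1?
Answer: 1078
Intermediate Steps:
N(Q) = 5 + Q (N(Q) = (5 + Q)*1 = 5 + Q)
-27 + N(12)*65 = -27 + (5 + 12)*65 = -27 + 17*65 = -27 + 1105 = 1078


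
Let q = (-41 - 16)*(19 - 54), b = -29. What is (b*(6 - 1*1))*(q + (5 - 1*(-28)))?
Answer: -294060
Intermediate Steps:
q = 1995 (q = -57*(-35) = 1995)
(b*(6 - 1*1))*(q + (5 - 1*(-28))) = (-29*(6 - 1*1))*(1995 + (5 - 1*(-28))) = (-29*(6 - 1))*(1995 + (5 + 28)) = (-29*5)*(1995 + 33) = -145*2028 = -294060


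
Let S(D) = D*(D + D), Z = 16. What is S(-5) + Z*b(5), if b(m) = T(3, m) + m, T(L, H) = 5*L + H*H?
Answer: 770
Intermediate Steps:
T(L, H) = H² + 5*L (T(L, H) = 5*L + H² = H² + 5*L)
S(D) = 2*D² (S(D) = D*(2*D) = 2*D²)
b(m) = 15 + m + m² (b(m) = (m² + 5*3) + m = (m² + 15) + m = (15 + m²) + m = 15 + m + m²)
S(-5) + Z*b(5) = 2*(-5)² + 16*(15 + 5 + 5²) = 2*25 + 16*(15 + 5 + 25) = 50 + 16*45 = 50 + 720 = 770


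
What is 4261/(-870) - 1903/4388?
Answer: -10176439/1908780 ≈ -5.3314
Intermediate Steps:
4261/(-870) - 1903/4388 = 4261*(-1/870) - 1903*1/4388 = -4261/870 - 1903/4388 = -10176439/1908780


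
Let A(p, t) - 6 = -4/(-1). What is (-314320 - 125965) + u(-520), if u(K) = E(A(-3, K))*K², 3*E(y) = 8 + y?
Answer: 1182115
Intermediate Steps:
A(p, t) = 10 (A(p, t) = 6 - 4/(-1) = 6 - 4*(-1) = 6 + 4 = 10)
E(y) = 8/3 + y/3 (E(y) = (8 + y)/3 = 8/3 + y/3)
u(K) = 6*K² (u(K) = (8/3 + (⅓)*10)*K² = (8/3 + 10/3)*K² = 6*K²)
(-314320 - 125965) + u(-520) = (-314320 - 125965) + 6*(-520)² = -440285 + 6*270400 = -440285 + 1622400 = 1182115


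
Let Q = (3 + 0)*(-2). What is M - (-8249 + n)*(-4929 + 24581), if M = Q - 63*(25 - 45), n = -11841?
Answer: 394809934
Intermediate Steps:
Q = -6 (Q = 3*(-2) = -6)
M = 1254 (M = -6 - 63*(25 - 45) = -6 - 63*(-20) = -6 + 1260 = 1254)
M - (-8249 + n)*(-4929 + 24581) = 1254 - (-8249 - 11841)*(-4929 + 24581) = 1254 - (-20090)*19652 = 1254 - 1*(-394808680) = 1254 + 394808680 = 394809934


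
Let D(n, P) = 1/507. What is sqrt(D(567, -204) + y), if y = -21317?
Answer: I*sqrt(32423154)/39 ≈ 146.0*I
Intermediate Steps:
D(n, P) = 1/507
sqrt(D(567, -204) + y) = sqrt(1/507 - 21317) = sqrt(-10807718/507) = I*sqrt(32423154)/39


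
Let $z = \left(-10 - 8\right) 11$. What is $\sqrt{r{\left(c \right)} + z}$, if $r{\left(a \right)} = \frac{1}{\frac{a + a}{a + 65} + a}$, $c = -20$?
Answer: $\frac{3 i \sqrt{194439}}{94} \approx 14.073 i$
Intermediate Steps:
$r{\left(a \right)} = \frac{1}{a + \frac{2 a}{65 + a}}$ ($r{\left(a \right)} = \frac{1}{\frac{2 a}{65 + a} + a} = \frac{1}{a + \frac{2 a}{65 + a}}$)
$z = -198$ ($z = \left(-18\right) 11 = -198$)
$\sqrt{r{\left(c \right)} + z} = \sqrt{\frac{65 - 20}{\left(-20\right) \left(67 - 20\right)} - 198} = \sqrt{\left(- \frac{1}{20}\right) \frac{1}{47} \cdot 45 - 198} = \sqrt{- \frac{9}{188} - 198} = \sqrt{- \frac{37233}{188}} = \frac{3 i \sqrt{194439}}{94}$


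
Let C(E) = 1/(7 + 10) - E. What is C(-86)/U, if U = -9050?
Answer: -1463/153850 ≈ -0.0095093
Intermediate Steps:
C(E) = 1/17 - E
C(-86)/U = (1/17 - 1*(-86))/(-9050) = (1/17 + 86)*(-1/9050) = (1463/17)*(-1/9050) = -1463/153850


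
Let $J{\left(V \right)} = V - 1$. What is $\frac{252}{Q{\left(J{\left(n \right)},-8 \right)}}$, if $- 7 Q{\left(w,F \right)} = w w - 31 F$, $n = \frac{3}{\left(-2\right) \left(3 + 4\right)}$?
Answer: $- \frac{38416}{5433} \approx -7.0709$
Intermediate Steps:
$n = - \frac{3}{14}$ ($n = \frac{3}{\left(-2\right) 7} = \frac{3}{-14} = 3 \left(- \frac{1}{14}\right) = - \frac{3}{14} \approx -0.21429$)
$J{\left(V \right)} = -1 + V$ ($J{\left(V \right)} = V - 1 = -1 + V$)
$Q{\left(w,F \right)} = - \frac{w^{2}}{7} + \frac{31 F}{7}$ ($Q{\left(w,F \right)} = - \frac{w w - 31 F}{7} = - \frac{w^{2} - 31 F}{7} = - \frac{w^{2}}{7} + \frac{31 F}{7}$)
$\frac{252}{Q{\left(J{\left(n \right)},-8 \right)}} = \frac{252}{- \frac{\left(-1 - \frac{3}{14}\right)^{2}}{7} + \frac{31}{7} \left(-8\right)} = \frac{252}{- \frac{\left(- \frac{17}{14}\right)^{2}}{7} - \frac{248}{7}} = \frac{252}{\left(- \frac{1}{7}\right) \frac{289}{196} - \frac{248}{7}} = \frac{252}{- \frac{289}{1372} - \frac{248}{7}} = \frac{252}{- \frac{48897}{1372}} = 252 \left(- \frac{1372}{48897}\right) = - \frac{38416}{5433}$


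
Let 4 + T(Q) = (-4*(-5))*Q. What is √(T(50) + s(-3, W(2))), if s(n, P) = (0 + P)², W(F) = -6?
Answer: 2*√258 ≈ 32.125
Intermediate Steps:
s(n, P) = P²
T(Q) = -4 + 20*Q (T(Q) = -4 + (-4*(-5))*Q = -4 + 20*Q)
√(T(50) + s(-3, W(2))) = √((-4 + 20*50) + (-6)²) = √((-4 + 1000) + 36) = √(996 + 36) = √1032 = 2*√258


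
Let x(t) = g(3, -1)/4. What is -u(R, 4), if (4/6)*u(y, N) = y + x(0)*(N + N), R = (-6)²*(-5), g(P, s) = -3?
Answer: 279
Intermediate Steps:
x(t) = -¾ (x(t) = -3/4 = -3*¼ = -¾)
R = -180 (R = 36*(-5) = -180)
u(y, N) = -9*N/4 + 3*y/2 (u(y, N) = 3*(y - 3*(N + N)/4)/2 = 3*(y - 3*N/2)/2 = -9*N/4 + 3*y/2)
-u(R, 4) = -(-9/4*4 + (3/2)*(-180)) = -(-9 - 270) = -1*(-279) = 279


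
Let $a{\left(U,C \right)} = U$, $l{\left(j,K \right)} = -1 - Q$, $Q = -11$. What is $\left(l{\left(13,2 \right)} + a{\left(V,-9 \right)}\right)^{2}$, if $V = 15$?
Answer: $625$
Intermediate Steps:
$l{\left(j,K \right)} = 10$ ($l{\left(j,K \right)} = -1 - -11 = -1 + 11 = 10$)
$\left(l{\left(13,2 \right)} + a{\left(V,-9 \right)}\right)^{2} = \left(10 + 15\right)^{2} = 25^{2} = 625$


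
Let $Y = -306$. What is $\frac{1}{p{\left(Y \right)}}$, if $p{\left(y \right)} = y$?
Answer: $- \frac{1}{306} \approx -0.003268$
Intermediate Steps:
$\frac{1}{p{\left(Y \right)}} = \frac{1}{-306} = - \frac{1}{306}$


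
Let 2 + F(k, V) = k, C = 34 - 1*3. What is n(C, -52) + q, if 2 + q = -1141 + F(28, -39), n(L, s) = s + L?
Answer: -1138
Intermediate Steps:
C = 31 (C = 34 - 3 = 31)
F(k, V) = -2 + k
n(L, s) = L + s
q = -1117 (q = -2 + (-1141 + (-2 + 28)) = -2 + (-1141 + 26) = -2 - 1115 = -1117)
n(C, -52) + q = (31 - 52) - 1117 = -21 - 1117 = -1138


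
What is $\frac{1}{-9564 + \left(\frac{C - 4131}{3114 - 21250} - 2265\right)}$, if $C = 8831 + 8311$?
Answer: $- \frac{18136}{214543755} \approx -8.4533 \cdot 10^{-5}$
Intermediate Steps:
$C = 17142$
$\frac{1}{-9564 + \left(\frac{C - 4131}{3114 - 21250} - 2265\right)} = \frac{1}{-9564 - \left(2265 - \frac{17142 - 4131}{3114 - 21250}\right)} = \frac{1}{-9564 - \left(2265 - \frac{13011}{-18136}\right)} = \frac{1}{-9564 + \left(13011 \left(- \frac{1}{18136}\right) - 2265\right)} = \frac{1}{-9564 - \frac{41091051}{18136}} = \frac{1}{- \frac{214543755}{18136}} = - \frac{18136}{214543755}$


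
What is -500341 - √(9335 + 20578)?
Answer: -500341 - 13*√177 ≈ -5.0051e+5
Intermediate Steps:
-500341 - √(9335 + 20578) = -500341 - √29913 = -500341 - 13*√177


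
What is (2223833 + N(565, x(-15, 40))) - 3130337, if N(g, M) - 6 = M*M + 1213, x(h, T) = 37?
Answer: -903916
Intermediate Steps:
N(g, M) = 1219 + M² (N(g, M) = 6 + (M*M + 1213) = 6 + (M² + 1213) = 6 + (1213 + M²) = 1219 + M²)
(2223833 + N(565, x(-15, 40))) - 3130337 = (2223833 + (1219 + 37²)) - 3130337 = (2223833 + (1219 + 1369)) - 3130337 = (2223833 + 2588) - 3130337 = 2226421 - 3130337 = -903916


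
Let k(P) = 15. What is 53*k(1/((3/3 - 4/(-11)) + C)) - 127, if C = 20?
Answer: 668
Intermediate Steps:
53*k(1/((3/3 - 4/(-11)) + C)) - 127 = 53*15 - 127 = 795 - 127 = 668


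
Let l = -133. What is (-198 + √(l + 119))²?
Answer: (198 - I*√14)² ≈ 39190.0 - 1481.7*I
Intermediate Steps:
(-198 + √(l + 119))² = (-198 + √(-133 + 119))² = (-198 + √(-14))² = (-198 + I*√14)²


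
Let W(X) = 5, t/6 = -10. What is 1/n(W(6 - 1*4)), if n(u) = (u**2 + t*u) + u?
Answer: -1/270 ≈ -0.0037037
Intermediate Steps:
t = -60 (t = 6*(-10) = -60)
n(u) = u**2 - 59*u (n(u) = (u**2 - 60*u) + u = u**2 - 59*u)
1/n(W(6 - 1*4)) = 1/(5*(-59 + 5)) = 1/(5*(-54)) = 1/(-270) = -1/270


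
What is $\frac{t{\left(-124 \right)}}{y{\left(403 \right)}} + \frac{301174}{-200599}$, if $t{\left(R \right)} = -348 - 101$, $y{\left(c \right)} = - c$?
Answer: $- \frac{31304171}{80841397} \approx -0.38723$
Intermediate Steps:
$t{\left(R \right)} = -449$
$\frac{t{\left(-124 \right)}}{y{\left(403 \right)}} + \frac{301174}{-200599} = - \frac{449}{\left(-1\right) 403} + \frac{301174}{-200599} = - \frac{449}{-403} + 301174 \left(- \frac{1}{200599}\right) = \left(-449\right) \left(- \frac{1}{403}\right) - \frac{301174}{200599} = \frac{449}{403} - \frac{301174}{200599} = - \frac{31304171}{80841397}$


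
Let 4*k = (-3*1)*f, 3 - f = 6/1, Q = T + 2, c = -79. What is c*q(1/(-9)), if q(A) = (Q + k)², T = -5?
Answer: -711/16 ≈ -44.438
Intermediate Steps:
Q = -3 (Q = -5 + 2 = -3)
f = -3 (f = 3 - 6/1 = 3 - 6 = -3)
k = 9/4 (k = (-3*1*(-3))/4 = (-3*(-3))/4 = (¼)*9 = 9/4 ≈ 2.2500)
q(A) = 9/16 (q(A) = (-3 + 9/4)² = (-¾)² = 9/16)
c*q(1/(-9)) = -79*9/16 = -711/16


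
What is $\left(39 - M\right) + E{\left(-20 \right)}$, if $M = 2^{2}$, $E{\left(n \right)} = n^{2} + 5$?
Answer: $440$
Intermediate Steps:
$E{\left(n \right)} = 5 + n^{2}$
$M = 4$
$\left(39 - M\right) + E{\left(-20 \right)} = \left(39 - 4\right) + \left(5 + \left(-20\right)^{2}\right) = \left(39 - 4\right) + \left(5 + 400\right) = 35 + 405 = 440$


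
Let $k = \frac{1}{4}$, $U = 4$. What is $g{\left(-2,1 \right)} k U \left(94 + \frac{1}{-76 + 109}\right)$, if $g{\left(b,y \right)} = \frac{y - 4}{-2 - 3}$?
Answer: $\frac{3103}{55} \approx 56.418$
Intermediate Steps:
$k = \frac{1}{4} \approx 0.25$
$g{\left(b,y \right)} = \frac{4}{5} - \frac{y}{5}$ ($g{\left(b,y \right)} = \frac{-4 + y}{-5} = \left(-4 + y\right) \left(- \frac{1}{5}\right) = \frac{4}{5} - \frac{y}{5}$)
$g{\left(-2,1 \right)} k U \left(94 + \frac{1}{-76 + 109}\right) = \left(\frac{4}{5} - \frac{1}{5}\right) \frac{1}{4} \cdot 4 \left(94 + \frac{1}{-76 + 109}\right) = \left(\frac{4}{5} - \frac{1}{5}\right) \frac{1}{4} \cdot 4 \left(94 + \frac{1}{33}\right) = \frac{3}{5} \cdot \frac{1}{4} \cdot 4 \left(94 + \frac{1}{33}\right) = \frac{3}{20} \cdot 4 \cdot \frac{3103}{33} = \frac{3}{5} \cdot \frac{3103}{33} = \frac{3103}{55}$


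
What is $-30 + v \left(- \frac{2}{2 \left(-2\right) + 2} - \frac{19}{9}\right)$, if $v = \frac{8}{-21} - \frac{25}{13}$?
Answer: $- \frac{67420}{2457} \approx -27.44$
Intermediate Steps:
$v = - \frac{629}{273}$ ($v = 8 \left(- \frac{1}{21}\right) - \frac{25}{13} = - \frac{8}{21} - \frac{25}{13} = - \frac{629}{273} \approx -2.304$)
$-30 + v \left(- \frac{2}{2 \left(-2\right) + 2} - \frac{19}{9}\right) = -30 - \frac{629 \left(- \frac{2}{2 \left(-2\right) + 2} - \frac{19}{9}\right)}{273} = -30 - \frac{629 \left(- \frac{2}{-4 + 2} - \frac{19}{9}\right)}{273} = -30 - \frac{629 \left(- \frac{2}{-2} - \frac{19}{9}\right)}{273} = -30 - \frac{629 \left(\left(-2\right) \left(- \frac{1}{2}\right) - \frac{19}{9}\right)}{273} = -30 - \frac{629 \left(1 - \frac{19}{9}\right)}{273} = -30 - - \frac{6290}{2457} = -30 + \frac{6290}{2457} = - \frac{67420}{2457}$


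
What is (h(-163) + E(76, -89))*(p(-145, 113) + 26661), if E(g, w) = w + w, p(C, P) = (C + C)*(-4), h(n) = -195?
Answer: -10377233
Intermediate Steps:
p(C, P) = -8*C (p(C, P) = (2*C)*(-4) = -8*C)
E(g, w) = 2*w
(h(-163) + E(76, -89))*(p(-145, 113) + 26661) = (-195 + 2*(-89))*(-8*(-145) + 26661) = (-195 - 178)*(1160 + 26661) = -373*27821 = -10377233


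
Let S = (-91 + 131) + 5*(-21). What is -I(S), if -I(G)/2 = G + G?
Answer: -260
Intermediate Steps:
S = -65 (S = 40 - 105 = -65)
I(G) = -4*G (I(G) = -2*(G + G) = -4*G)
-I(S) = -(-4)*(-65) = -1*260 = -260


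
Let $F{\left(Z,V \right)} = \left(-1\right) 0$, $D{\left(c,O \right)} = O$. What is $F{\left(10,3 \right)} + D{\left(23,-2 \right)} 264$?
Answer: $-528$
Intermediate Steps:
$F{\left(Z,V \right)} = 0$
$F{\left(10,3 \right)} + D{\left(23,-2 \right)} 264 = 0 - 528 = -528$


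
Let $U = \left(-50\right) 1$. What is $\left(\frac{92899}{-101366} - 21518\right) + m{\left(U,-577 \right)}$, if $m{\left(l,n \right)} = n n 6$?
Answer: $\frac{200304799597}{101366} \approx 1.9761 \cdot 10^{6}$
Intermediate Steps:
$U = -50$
$m{\left(l,n \right)} = 6 n^{2}$ ($m{\left(l,n \right)} = n^{2} \cdot 6 = 6 n^{2}$)
$\left(\frac{92899}{-101366} - 21518\right) + m{\left(U,-577 \right)} = \left(\frac{92899}{-101366} - 21518\right) + 6 \left(-577\right)^{2} = \left(92899 \left(- \frac{1}{101366}\right) - 21518\right) + 6 \cdot 332929 = \left(- \frac{92899}{101366} - 21518\right) + 1997574 = - \frac{2181286487}{101366} + 1997574 = \frac{200304799597}{101366}$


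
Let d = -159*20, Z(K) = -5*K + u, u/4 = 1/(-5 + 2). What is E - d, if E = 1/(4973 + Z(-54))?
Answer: 50005503/15725 ≈ 3180.0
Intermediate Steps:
u = -4/3 (u = 4/(-5 + 2) = 4/(-3) = 4*(-1/3) = -4/3 ≈ -1.3333)
Z(K) = -4/3 - 5*K (Z(K) = -5*K - 4/3 = -4/3 - 5*K)
E = 3/15725 (E = 1/(4973 + (-4/3 - 5*(-54))) = 1/(4973 + (-4/3 + 270)) = 1/(4973 + 806/3) = 1/(15725/3) = 3/15725 ≈ 0.00019078)
d = -3180
E - d = 3/15725 - 1*(-3180) = 3/15725 + 3180 = 50005503/15725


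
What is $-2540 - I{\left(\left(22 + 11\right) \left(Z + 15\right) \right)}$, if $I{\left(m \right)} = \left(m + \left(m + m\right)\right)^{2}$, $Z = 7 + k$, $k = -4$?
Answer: $-3178064$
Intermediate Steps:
$Z = 3$ ($Z = 7 - 4 = 3$)
$I{\left(m \right)} = 9 m^{2}$ ($I{\left(m \right)} = \left(m + 2 m\right)^{2} = \left(3 m\right)^{2} = 9 m^{2}$)
$-2540 - I{\left(\left(22 + 11\right) \left(Z + 15\right) \right)} = -2540 - 9 \left(\left(22 + 11\right) \left(3 + 15\right)\right)^{2} = -2540 - 9 \left(33 \cdot 18\right)^{2} = -2540 - 9 \cdot 594^{2} = -2540 - 9 \cdot 352836 = -2540 - 3175524 = -3178064$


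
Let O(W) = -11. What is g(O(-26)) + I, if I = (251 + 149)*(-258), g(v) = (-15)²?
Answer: -102975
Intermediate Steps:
g(v) = 225
I = -103200 (I = 400*(-258) = -103200)
g(O(-26)) + I = 225 - 103200 = -102975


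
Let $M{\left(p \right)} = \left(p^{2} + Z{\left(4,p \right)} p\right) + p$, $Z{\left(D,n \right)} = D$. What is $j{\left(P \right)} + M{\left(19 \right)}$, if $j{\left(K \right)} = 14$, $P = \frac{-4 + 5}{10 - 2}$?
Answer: $470$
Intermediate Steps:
$P = \frac{1}{8}$ ($P = 1 \cdot \frac{1}{8} = \frac{1}{8} \approx 0.125$)
$M{\left(p \right)} = p^{2} + 5 p$ ($M{\left(p \right)} = \left(p^{2} + 4 p\right) + p = p^{2} + 5 p$)
$j{\left(P \right)} + M{\left(19 \right)} = 14 + 19 \left(5 + 19\right) = 14 + 19 \cdot 24 = 14 + 456 = 470$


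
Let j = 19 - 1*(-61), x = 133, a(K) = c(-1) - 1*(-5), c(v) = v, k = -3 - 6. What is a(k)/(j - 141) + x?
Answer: 8109/61 ≈ 132.93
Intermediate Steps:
k = -9
a(K) = 4 (a(K) = -1 - 1*(-5) = -1 + 5 = 4)
j = 80 (j = 19 + 61 = 80)
a(k)/(j - 141) + x = 4/(80 - 141) + 133 = 4/(-61) + 133 = 4*(-1/61) + 133 = -4/61 + 133 = 8109/61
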